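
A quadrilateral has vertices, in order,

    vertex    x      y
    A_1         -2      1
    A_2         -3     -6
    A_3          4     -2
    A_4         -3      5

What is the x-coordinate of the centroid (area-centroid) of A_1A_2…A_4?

Apply Gauss's area formula. First the cross-terms c_i = x_i·y_{i+1} − x_{i+1}·y_i:
  15, 30, 14, 7  ⇒  2A = 66, A = 33.
Then Σ (x_i + x_{i+1})·c_i = -66, so x̄ = -66 / (6·33) = -1/3.

-1/3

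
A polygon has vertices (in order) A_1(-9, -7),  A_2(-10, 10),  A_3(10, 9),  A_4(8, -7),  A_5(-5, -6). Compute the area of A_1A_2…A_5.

Apply Gauss's area formula: 2A = Σ (x_i·y_{i+1} − x_{i+1}·y_i), indices taken mod 5.
Σ = (-160) + (-190) + (-142) + (-83) + (-19) = -594
Area = |Σ|/2 = 297.

297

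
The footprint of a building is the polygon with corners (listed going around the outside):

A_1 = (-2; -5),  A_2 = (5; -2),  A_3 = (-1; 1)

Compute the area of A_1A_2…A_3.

19.5

Apply the shoelace formula: 2A = Σ (x_i·y_{i+1} − x_{i+1}·y_i), indices taken mod 3.
Σ = (29) + (3) + (7) = 39
Area = |Σ|/2 = 19.5.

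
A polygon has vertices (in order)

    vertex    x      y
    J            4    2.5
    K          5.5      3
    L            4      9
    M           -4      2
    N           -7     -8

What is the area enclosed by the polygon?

Apply Gauss's area formula: 2A = Σ (x_i·y_{i+1} − x_{i+1}·y_i), indices taken mod 5.
J→K: (4)(3) − (5.5)(2.5) = -1.75
K→L: (5.5)(9) − (4)(3) = 37.5
L→M: (4)(2) − (-4)(9) = 44
M→N: (-4)(-8) − (-7)(2) = 46
N→J: (-7)(2.5) − (4)(-8) = 14.5
Σ = 140.25
Area = |Σ|/2 = 70.125.

70.125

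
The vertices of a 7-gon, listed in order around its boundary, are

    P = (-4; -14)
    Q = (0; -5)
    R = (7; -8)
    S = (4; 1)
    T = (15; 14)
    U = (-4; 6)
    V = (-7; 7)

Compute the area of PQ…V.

210.5

Σ = (20) + (35) + (39) + (41) + (146) + (14) + (126) = 421
Area = |Σ|/2 = 210.5.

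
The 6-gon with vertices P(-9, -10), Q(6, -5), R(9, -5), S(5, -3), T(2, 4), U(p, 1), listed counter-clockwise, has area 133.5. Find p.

-8

The doubled signed area Σ (x_i y_{i+1} − x_{i+1} y_i) is linear in p.
With p=0 it equals 155; the coefficient of p is -14 (from the two edges through U).
So -14·p + 155 = 2·133.5 = 267 ⇒ p = -8.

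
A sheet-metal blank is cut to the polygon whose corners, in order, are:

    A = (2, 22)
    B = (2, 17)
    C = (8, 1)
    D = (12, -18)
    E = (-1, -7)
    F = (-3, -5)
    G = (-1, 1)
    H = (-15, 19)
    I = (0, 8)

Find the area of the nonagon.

Apply the shoelace (surveyor's) formula: 2A = Σ (x_i·y_{i+1} − x_{i+1}·y_i), indices taken mod 9.
Σ = (-10) + (-134) + (-156) + (-102) + (-16) + (-8) + (-4) + (-120) + (-16) = -566
Area = |Σ|/2 = 283.

283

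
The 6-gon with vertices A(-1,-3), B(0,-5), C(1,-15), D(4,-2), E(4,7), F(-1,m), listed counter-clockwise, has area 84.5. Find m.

Write out the shoelace sum; only the two edges meeting at F involve m:
2·Area = [(4·m − (-1)·7) + ((-1)·(-3) − (-1)·m)] + 104
       = 5·m + 114 = 169
⇒ m = 11.

11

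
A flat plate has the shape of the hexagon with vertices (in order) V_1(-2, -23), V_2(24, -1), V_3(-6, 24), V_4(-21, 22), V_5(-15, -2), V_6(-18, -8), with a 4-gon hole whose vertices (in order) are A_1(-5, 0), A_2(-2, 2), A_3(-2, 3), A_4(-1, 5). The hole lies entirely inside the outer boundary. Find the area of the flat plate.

Outer boundary:
Apply the shoelace formula: 2A = Σ (x_i·y_{i+1} − x_{i+1}·y_i), indices taken mod 6.
Σ = (554) + (570) + (372) + (372) + (84) + (398) = 2350
Area = |Σ|/2 = 1175.
Hole:
Apply the surveyor's formula: 2A = Σ (x_i·y_{i+1} − x_{i+1}·y_i), indices taken mod 4.
Σ = (-10) + (-2) + (-7) + (25) = 6
Area = |Σ|/2 = 3.
Net area = 1175 − 3 = 1172.

1172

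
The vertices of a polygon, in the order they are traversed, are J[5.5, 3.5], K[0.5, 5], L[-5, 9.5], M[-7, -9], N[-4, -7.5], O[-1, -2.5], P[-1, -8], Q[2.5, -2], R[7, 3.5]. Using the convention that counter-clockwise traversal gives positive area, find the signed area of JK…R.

Σ = (25.75) + (29.75) + (111.5) + (16.5) + (2.5) + (5.5) + (22) + (22.75) + (5.25) = 241.5
Signed area = Σ/2 = 120.75 (positive ⇒ counter-clockwise traversal).

120.75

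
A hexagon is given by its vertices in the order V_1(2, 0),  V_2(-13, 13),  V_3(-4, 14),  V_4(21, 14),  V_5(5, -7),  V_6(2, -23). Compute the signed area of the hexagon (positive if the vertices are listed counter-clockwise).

-363

Apply Gauss's area formula: 2A = Σ (x_i·y_{i+1} − x_{i+1}·y_i), indices taken mod 6.
Σ = (26) + (-130) + (-350) + (-217) + (-101) + (46) = -726
Signed area = Σ/2 = -363 (negative ⇒ clockwise traversal).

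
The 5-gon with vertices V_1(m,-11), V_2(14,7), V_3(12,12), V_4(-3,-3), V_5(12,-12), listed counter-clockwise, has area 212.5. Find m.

Write out the shoelace sum; only the two edges meeting at V_1 involve m:
2·Area = [(12·(-11) − m·(-12)) + (m·7 − 14·(-11))] + 156
       = 19·m + 178 = 425
⇒ m = 13.

13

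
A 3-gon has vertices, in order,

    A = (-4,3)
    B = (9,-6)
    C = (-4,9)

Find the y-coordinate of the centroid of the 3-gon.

2

Apply the shoelace formula. First the cross-terms c_i = x_i·y_{i+1} − x_{i+1}·y_i:
  -3, 57, 24  ⇒  2A = 78, A = 39.
Then Σ (y_i + y_{i+1})·c_i = 468, so ȳ = 468 / (6·39) = 2.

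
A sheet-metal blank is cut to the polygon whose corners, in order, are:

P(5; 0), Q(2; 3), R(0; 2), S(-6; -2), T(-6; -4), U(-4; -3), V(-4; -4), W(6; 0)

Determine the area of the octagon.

Σ = (15) + (4) + (12) + (12) + (2) + (4) + (24) + (0) = 73
Area = |Σ|/2 = 36.5.

36.5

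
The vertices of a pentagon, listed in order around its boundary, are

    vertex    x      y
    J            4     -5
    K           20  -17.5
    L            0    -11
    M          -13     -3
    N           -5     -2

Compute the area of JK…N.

Σ = (30) + (-220) + (-143) + (11) + (33) = -289
Area = |Σ|/2 = 144.5.

144.5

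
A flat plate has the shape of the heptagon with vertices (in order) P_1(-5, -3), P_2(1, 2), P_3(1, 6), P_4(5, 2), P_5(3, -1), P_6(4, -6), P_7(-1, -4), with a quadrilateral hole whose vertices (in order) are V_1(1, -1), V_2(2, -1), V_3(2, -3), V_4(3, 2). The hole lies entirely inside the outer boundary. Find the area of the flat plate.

Outer boundary:
Apply Gauss's area formula: 2A = Σ (x_i·y_{i+1} − x_{i+1}·y_i), indices taken mod 7.
Cross-terms: -7, 4, -28, -11, -14, -22, -17  ⇒  Σ = -95
Area = |Σ|/2 = 47.5.
Hole:
V_1→V_2: (1)(-1) − (2)(-1) = 1
V_2→V_3: (2)(-3) − (2)(-1) = -4
V_3→V_4: (2)(2) − (3)(-3) = 13
V_4→V_1: (3)(-1) − (1)(2) = -5
Σ = 5
Area = |Σ|/2 = 2.5.
Net area = 47.5 − 2.5 = 45.

45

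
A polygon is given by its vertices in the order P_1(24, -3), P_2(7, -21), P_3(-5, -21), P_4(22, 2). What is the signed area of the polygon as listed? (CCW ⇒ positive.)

-198.5

Apply the surveyor's formula: 2A = Σ (x_i·y_{i+1} − x_{i+1}·y_i), indices taken mod 4.
Cross-terms: -483, -252, 452, -114  ⇒  Σ = -397
Signed area = Σ/2 = -198.5 (negative ⇒ clockwise traversal).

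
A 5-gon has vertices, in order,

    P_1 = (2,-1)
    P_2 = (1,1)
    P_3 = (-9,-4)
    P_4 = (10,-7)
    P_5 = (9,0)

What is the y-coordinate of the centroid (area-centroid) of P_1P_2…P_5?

-316/99

Apply the shoelace formula. First the cross-terms c_i = x_i·y_{i+1} − x_{i+1}·y_i:
  3, 5, 103, 63, -9  ⇒  2A = 165, A = 82.5.
Then Σ (y_i + y_{i+1})·c_i = -1580, so ȳ = -1580 / (6·82.5) = -316/99.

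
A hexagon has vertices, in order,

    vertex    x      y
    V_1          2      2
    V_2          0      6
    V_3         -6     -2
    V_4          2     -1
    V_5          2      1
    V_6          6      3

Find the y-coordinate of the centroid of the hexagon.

Apply the surveyor's formula. First the cross-terms c_i = x_i·y_{i+1} − x_{i+1}·y_i:
  12, 36, 10, 4, 0, 6  ⇒  2A = 68, A = 34.
Then Σ (y_i + y_{i+1})·c_i = 240, so ȳ = 240 / (6·34) = 20/17.

20/17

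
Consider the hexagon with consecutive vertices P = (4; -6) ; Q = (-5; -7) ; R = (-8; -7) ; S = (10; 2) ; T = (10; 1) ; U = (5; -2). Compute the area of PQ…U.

Cross-terms: -58, -21, 54, -10, -25, -22  ⇒  Σ = -82
Area = |Σ|/2 = 41.

41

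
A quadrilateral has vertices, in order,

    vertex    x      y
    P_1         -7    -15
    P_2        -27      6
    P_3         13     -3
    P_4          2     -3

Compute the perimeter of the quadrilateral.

|P_1P_2| = √((-20)² + (21)²) = √841 = 29
|P_2P_3| = √((40)² + (-9)²) = √1681 = 41
|P_3P_4| = √((-11)² + (0)²) = √121 = 11
|P_4P_1| = √((-9)² + (-12)²) = √225 = 15
Perimeter = 29 + 41 + 11 + 15 = 96.

96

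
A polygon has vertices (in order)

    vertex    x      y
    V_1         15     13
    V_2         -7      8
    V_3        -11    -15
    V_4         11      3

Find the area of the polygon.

317

Cross-terms: 211, 193, 132, 98  ⇒  Σ = 634
Area = |Σ|/2 = 317.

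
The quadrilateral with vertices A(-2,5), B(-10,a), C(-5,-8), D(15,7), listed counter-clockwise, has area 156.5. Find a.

3

The doubled signed area Σ (x_i y_{i+1} − x_{i+1} y_i) is linear in a.
With a=0 it equals 304; the coefficient of a is 3 (from the two edges through B).
So 3·a + 304 = 2·156.5 = 313 ⇒ a = 3.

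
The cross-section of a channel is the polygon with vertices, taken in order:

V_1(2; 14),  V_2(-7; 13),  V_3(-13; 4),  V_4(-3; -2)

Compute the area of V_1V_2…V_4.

Apply Gauss's area formula: 2A = Σ (x_i·y_{i+1} − x_{i+1}·y_i), indices taken mod 4.
V_1→V_2: (2)(13) − (-7)(14) = 124
V_2→V_3: (-7)(4) − (-13)(13) = 141
V_3→V_4: (-13)(-2) − (-3)(4) = 38
V_4→V_1: (-3)(14) − (2)(-2) = -38
Σ = 265
Area = |Σ|/2 = 132.5.

132.5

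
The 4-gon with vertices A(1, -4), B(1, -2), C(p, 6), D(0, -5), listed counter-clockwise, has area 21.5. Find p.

-10

The doubled signed area Σ (x_i y_{i+1} − x_{i+1} y_i) is linear in p.
With p=0 it equals 13; the coefficient of p is -3 (from the two edges through C).
So -3·p + 13 = 2·21.5 = 43 ⇒ p = -10.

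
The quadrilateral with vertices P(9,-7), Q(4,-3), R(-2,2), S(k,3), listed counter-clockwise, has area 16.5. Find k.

-7

Write out the shoelace sum; only the two edges meeting at S involve k:
2·Area = [((-2)·3 − k·2) + (k·(-7) − 9·3)] + 3
       = -9·k + -30 = 33
⇒ k = -7.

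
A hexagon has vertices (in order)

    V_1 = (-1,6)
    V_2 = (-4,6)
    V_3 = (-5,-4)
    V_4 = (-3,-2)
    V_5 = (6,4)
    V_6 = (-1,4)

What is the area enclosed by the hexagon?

44

Apply Gauss's area formula: 2A = Σ (x_i·y_{i+1} − x_{i+1}·y_i), indices taken mod 6.
Σ = (18) + (46) + (-2) + (0) + (28) + (-2) = 88
Area = |Σ|/2 = 44.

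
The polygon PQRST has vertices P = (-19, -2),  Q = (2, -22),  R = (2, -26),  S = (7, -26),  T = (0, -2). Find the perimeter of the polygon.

|PQ| = √((21)² + (-20)²) = √841 = 29
|QR| = √((0)² + (-4)²) = √16 = 4
|RS| = √((5)² + (0)²) = √25 = 5
|ST| = √((-7)² + (24)²) = √625 = 25
|TP| = √((-19)² + (0)²) = √361 = 19
Perimeter = 29 + 4 + 5 + 25 + 19 = 82.

82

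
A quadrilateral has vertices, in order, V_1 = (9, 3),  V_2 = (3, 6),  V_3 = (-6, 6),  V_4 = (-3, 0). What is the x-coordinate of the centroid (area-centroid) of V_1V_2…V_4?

0.5

Apply Gauss's area formula. First the cross-terms c_i = x_i·y_{i+1} − x_{i+1}·y_i:
  45, 54, 18, -9  ⇒  2A = 108, A = 54.
Then Σ (x_i + x_{i+1})·c_i = 162, so x̄ = 162 / (6·54) = 0.5.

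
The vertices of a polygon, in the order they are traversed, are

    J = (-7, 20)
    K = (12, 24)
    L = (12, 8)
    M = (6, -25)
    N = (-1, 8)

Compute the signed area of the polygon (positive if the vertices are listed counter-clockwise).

Σ = (-408) + (-192) + (-348) + (23) + (36) = -889
Signed area = Σ/2 = -444.5 (negative ⇒ clockwise traversal).

-444.5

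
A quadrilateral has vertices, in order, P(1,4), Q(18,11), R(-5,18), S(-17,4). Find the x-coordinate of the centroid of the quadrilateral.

Apply the shoelace formula. First the cross-terms c_i = x_i·y_{i+1} − x_{i+1}·y_i:
  -61, 379, 286, -72  ⇒  2A = 532, A = 266.
Then Σ (x_i + x_{i+1})·c_i = -1372, so x̄ = -1372 / (6·266) = -49/57.

-49/57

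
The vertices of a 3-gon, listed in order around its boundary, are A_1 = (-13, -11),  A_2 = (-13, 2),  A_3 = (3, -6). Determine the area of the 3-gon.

Apply the shoelace formula: 2A = Σ (x_i·y_{i+1} − x_{i+1}·y_i), indices taken mod 3.
Σ = (-169) + (72) + (-111) = -208
Area = |Σ|/2 = 104.

104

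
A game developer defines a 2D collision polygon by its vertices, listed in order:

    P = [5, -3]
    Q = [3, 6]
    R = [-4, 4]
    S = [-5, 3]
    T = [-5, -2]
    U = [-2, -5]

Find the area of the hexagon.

80

Σ = (39) + (36) + (8) + (25) + (21) + (31) = 160
Area = |Σ|/2 = 80.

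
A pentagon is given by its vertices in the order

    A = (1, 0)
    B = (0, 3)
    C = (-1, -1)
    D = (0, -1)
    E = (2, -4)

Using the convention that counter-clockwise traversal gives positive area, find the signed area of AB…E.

6.5

Apply the shoelace formula: 2A = Σ (x_i·y_{i+1} − x_{i+1}·y_i), indices taken mod 5.
A→B: (1)(3) − (0)(0) = 3
B→C: (0)(-1) − (-1)(3) = 3
C→D: (-1)(-1) − (0)(-1) = 1
D→E: (0)(-4) − (2)(-1) = 2
E→A: (2)(0) − (1)(-4) = 4
Σ = 13
Signed area = Σ/2 = 6.5 (positive ⇒ counter-clockwise traversal).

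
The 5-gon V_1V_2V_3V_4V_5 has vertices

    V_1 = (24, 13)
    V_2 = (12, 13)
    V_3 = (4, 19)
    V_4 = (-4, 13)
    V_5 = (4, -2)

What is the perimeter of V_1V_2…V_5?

74

|V_1V_2| = √((-12)² + (0)²) = √144 = 12
|V_2V_3| = √((-8)² + (6)²) = √100 = 10
|V_3V_4| = √((-8)² + (-6)²) = √100 = 10
|V_4V_5| = √((8)² + (-15)²) = √289 = 17
|V_5V_1| = √((20)² + (15)²) = √625 = 25
Perimeter = 12 + 10 + 10 + 17 + 25 = 74.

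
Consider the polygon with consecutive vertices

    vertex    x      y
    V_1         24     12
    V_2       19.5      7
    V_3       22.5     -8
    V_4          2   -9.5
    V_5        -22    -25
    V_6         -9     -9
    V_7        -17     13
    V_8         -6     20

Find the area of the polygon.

973.625

Apply the shoelace (surveyor's) formula: 2A = Σ (x_i·y_{i+1} − x_{i+1}·y_i), indices taken mod 8.
Cross-terms: -66, -313.5, -197.75, -259, -27, -270, -262, -552  ⇒  Σ = -1947.25
Area = |Σ|/2 = 973.625.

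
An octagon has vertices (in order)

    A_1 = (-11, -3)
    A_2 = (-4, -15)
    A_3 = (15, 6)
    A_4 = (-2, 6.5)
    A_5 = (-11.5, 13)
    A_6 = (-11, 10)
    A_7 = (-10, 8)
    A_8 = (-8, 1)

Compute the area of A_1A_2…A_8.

Σ = (153) + (201) + (109.5) + (48.75) + (28) + (12) + (54) + (35) = 641.25
Area = |Σ|/2 = 320.625.

320.625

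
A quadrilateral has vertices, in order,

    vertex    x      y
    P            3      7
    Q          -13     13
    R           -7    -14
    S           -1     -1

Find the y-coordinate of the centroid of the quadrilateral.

43/21

Apply the surveyor's formula. First the cross-terms c_i = x_i·y_{i+1} − x_{i+1}·y_i:
  130, 273, -7, -4  ⇒  2A = 392, A = 196.
Then Σ (y_i + y_{i+1})·c_i = 2408, so ȳ = 2408 / (6·196) = 43/21.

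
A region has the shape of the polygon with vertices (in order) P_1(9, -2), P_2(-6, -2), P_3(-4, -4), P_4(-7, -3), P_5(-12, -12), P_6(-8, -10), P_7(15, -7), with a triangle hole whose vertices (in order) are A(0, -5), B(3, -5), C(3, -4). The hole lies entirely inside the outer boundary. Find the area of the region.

Outer boundary:
Σ = (-30) + (16) + (-16) + (48) + (24) + (206) + (33) = 281
Area = |Σ|/2 = 140.5.
Hole:
Apply the surveyor's formula: 2A = Σ (x_i·y_{i+1} − x_{i+1}·y_i), indices taken mod 3.
Cross-terms: 15, 3, -15  ⇒  Σ = 3
Area = |Σ|/2 = 1.5.
Net area = 140.5 − 1.5 = 139.

139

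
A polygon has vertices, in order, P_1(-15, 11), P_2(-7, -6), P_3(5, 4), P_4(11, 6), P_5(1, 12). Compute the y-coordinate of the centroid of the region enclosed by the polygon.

919/177

Apply the surveyor's formula. First the cross-terms c_i = x_i·y_{i+1} − x_{i+1}·y_i:
  167, 2, -14, 126, 191  ⇒  2A = 472, A = 236.
Then Σ (y_i + y_{i+1})·c_i = 7352, so ȳ = 7352 / (6·236) = 919/177.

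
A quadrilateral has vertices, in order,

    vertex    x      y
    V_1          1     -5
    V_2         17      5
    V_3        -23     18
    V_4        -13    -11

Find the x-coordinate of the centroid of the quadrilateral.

Apply the shoelace formula. First the cross-terms c_i = x_i·y_{i+1} − x_{i+1}·y_i:
  90, 421, 487, 76  ⇒  2A = 1074, A = 537.
Then Σ (x_i + x_{i+1})·c_i = -19350, so x̄ = -19350 / (6·537) = -1075/179.

-1075/179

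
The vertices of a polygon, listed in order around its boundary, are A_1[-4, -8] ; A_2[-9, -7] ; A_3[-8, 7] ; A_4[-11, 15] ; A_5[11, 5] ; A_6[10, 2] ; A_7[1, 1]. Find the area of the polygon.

Apply the shoelace formula: 2A = Σ (x_i·y_{i+1} − x_{i+1}·y_i), indices taken mod 7.
A_1→A_2: (-4)(-7) − (-9)(-8) = -44
A_2→A_3: (-9)(7) − (-8)(-7) = -119
A_3→A_4: (-8)(15) − (-11)(7) = -43
A_4→A_5: (-11)(5) − (11)(15) = -220
A_5→A_6: (11)(2) − (10)(5) = -28
A_6→A_7: (10)(1) − (1)(2) = 8
A_7→A_1: (1)(-8) − (-4)(1) = -4
Σ = -450
Area = |Σ|/2 = 225.

225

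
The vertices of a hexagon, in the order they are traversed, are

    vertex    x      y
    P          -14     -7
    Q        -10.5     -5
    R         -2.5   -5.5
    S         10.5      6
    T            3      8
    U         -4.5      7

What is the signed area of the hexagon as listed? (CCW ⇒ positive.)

168.5

P→Q: (-14)(-5) − (-10.5)(-7) = -3.5
Q→R: (-10.5)(-5.5) − (-2.5)(-5) = 45.25
R→S: (-2.5)(6) − (10.5)(-5.5) = 42.75
S→T: (10.5)(8) − (3)(6) = 66
T→U: (3)(7) − (-4.5)(8) = 57
U→P: (-4.5)(-7) − (-14)(7) = 129.5
Σ = 337
Signed area = Σ/2 = 168.5 (positive ⇒ counter-clockwise traversal).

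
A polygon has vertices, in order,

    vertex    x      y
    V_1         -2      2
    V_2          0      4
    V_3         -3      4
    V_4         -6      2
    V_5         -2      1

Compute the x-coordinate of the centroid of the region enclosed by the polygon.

Apply the shoelace formula. First the cross-terms c_i = x_i·y_{i+1} − x_{i+1}·y_i:
  -8, 12, 18, -2, -2  ⇒  2A = 18, A = 9.
Then Σ (x_i + x_{i+1})·c_i = -158, so x̄ = -158 / (6·9) = -79/27.

-79/27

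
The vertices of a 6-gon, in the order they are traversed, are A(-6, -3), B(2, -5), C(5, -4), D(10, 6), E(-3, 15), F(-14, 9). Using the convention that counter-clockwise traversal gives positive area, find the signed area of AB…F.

Apply Gauss's area formula: 2A = Σ (x_i·y_{i+1} − x_{i+1}·y_i), indices taken mod 6.
A→B: (-6)(-5) − (2)(-3) = 36
B→C: (2)(-4) − (5)(-5) = 17
C→D: (5)(6) − (10)(-4) = 70
D→E: (10)(15) − (-3)(6) = 168
E→F: (-3)(9) − (-14)(15) = 183
F→A: (-14)(-3) − (-6)(9) = 96
Σ = 570
Signed area = Σ/2 = 285 (positive ⇒ counter-clockwise traversal).

285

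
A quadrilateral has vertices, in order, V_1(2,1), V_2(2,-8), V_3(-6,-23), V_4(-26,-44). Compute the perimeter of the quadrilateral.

108

|V_1V_2| = √((0)² + (-9)²) = √81 = 9
|V_2V_3| = √((-8)² + (-15)²) = √289 = 17
|V_3V_4| = √((-20)² + (-21)²) = √841 = 29
|V_4V_1| = √((28)² + (45)²) = √2809 = 53
Perimeter = 9 + 17 + 29 + 53 = 108.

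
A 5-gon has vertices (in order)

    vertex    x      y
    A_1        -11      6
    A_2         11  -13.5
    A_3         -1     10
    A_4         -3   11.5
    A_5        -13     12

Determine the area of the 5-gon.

182.5

A_1→A_2: (-11)(-13.5) − (11)(6) = 82.5
A_2→A_3: (11)(10) − (-1)(-13.5) = 96.5
A_3→A_4: (-1)(11.5) − (-3)(10) = 18.5
A_4→A_5: (-3)(12) − (-13)(11.5) = 113.5
A_5→A_1: (-13)(6) − (-11)(12) = 54
Σ = 365
Area = |Σ|/2 = 182.5.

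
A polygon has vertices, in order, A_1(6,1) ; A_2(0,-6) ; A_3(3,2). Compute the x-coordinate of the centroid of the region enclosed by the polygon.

3

Apply the shoelace (surveyor's) formula. First the cross-terms c_i = x_i·y_{i+1} − x_{i+1}·y_i:
  -36, 18, -9  ⇒  2A = -27, A = -13.5.
Then Σ (x_i + x_{i+1})·c_i = -243, so x̄ = -243 / (6·(-13.5)) = 3.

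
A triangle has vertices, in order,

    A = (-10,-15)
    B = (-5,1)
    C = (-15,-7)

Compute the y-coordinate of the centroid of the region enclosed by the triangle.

Apply the shoelace formula. First the cross-terms c_i = x_i·y_{i+1} − x_{i+1}·y_i:
  -85, 50, 155  ⇒  2A = 120, A = 60.
Then Σ (y_i + y_{i+1})·c_i = -2520, so ȳ = -2520 / (6·60) = -7.

-7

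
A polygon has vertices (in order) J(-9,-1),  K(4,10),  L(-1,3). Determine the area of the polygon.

Apply Gauss's area formula: 2A = Σ (x_i·y_{i+1} − x_{i+1}·y_i), indices taken mod 3.
Σ = (-86) + (22) + (28) = -36
Area = |Σ|/2 = 18.

18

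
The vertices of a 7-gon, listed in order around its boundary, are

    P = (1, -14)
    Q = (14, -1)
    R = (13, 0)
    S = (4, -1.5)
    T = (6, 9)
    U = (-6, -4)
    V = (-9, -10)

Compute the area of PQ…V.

211.75

Apply the shoelace (surveyor's) formula: 2A = Σ (x_i·y_{i+1} − x_{i+1}·y_i), indices taken mod 7.
Σ = (195) + (13) + (-19.5) + (45) + (30) + (24) + (136) = 423.5
Area = |Σ|/2 = 211.75.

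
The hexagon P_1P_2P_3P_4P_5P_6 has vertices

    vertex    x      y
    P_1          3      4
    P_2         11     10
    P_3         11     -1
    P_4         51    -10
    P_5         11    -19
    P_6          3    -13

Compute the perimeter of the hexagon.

|P_1P_2| = √((8)² + (6)²) = √100 = 10
|P_2P_3| = √((0)² + (-11)²) = √121 = 11
|P_3P_4| = √((40)² + (-9)²) = √1681 = 41
|P_4P_5| = √((-40)² + (-9)²) = √1681 = 41
|P_5P_6| = √((-8)² + (6)²) = √100 = 10
|P_6P_1| = √((0)² + (17)²) = √289 = 17
Perimeter = 10 + 11 + 41 + 41 + 10 + 17 = 130.

130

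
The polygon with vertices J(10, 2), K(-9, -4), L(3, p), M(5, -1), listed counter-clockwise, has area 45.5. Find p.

-6

The doubled signed area Σ (x_i y_{i+1} − x_{i+1} y_i) is linear in p.
With p=0 it equals 7; the coefficient of p is -14 (from the two edges through L).
So -14·p + 7 = 2·45.5 = 91 ⇒ p = -6.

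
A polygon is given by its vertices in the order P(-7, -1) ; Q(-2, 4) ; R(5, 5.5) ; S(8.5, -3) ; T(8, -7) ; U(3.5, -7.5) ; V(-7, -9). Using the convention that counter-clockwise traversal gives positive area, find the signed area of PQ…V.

-166.875

Apply the shoelace formula: 2A = Σ (x_i·y_{i+1} − x_{i+1}·y_i), indices taken mod 7.
P→Q: (-7)(4) − (-2)(-1) = -30
Q→R: (-2)(5.5) − (5)(4) = -31
R→S: (5)(-3) − (8.5)(5.5) = -61.75
S→T: (8.5)(-7) − (8)(-3) = -35.5
T→U: (8)(-7.5) − (3.5)(-7) = -35.5
U→V: (3.5)(-9) − (-7)(-7.5) = -84
V→P: (-7)(-1) − (-7)(-9) = -56
Σ = -333.75
Signed area = Σ/2 = -166.875 (negative ⇒ clockwise traversal).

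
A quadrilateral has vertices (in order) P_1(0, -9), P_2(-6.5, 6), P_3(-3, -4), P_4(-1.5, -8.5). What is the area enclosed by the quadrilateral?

Apply the surveyor's formula: 2A = Σ (x_i·y_{i+1} − x_{i+1}·y_i), indices taken mod 4.
P_1→P_2: (0)(6) − (-6.5)(-9) = -58.5
P_2→P_3: (-6.5)(-4) − (-3)(6) = 44
P_3→P_4: (-3)(-8.5) − (-1.5)(-4) = 19.5
P_4→P_1: (-1.5)(-9) − (0)(-8.5) = 13.5
Σ = 18.5
Area = |Σ|/2 = 9.25.

9.25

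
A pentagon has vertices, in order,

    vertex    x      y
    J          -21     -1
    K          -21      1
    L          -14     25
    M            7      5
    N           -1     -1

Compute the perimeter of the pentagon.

|JK| = √((0)² + (2)²) = √4 = 2
|KL| = √((7)² + (24)²) = √625 = 25
|LM| = √((21)² + (-20)²) = √841 = 29
|MN| = √((-8)² + (-6)²) = √100 = 10
|NJ| = √((-20)² + (0)²) = √400 = 20
Perimeter = 2 + 25 + 29 + 10 + 20 = 86.

86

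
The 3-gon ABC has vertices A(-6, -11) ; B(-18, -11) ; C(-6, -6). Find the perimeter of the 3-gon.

30

|AB| = √((-12)² + (0)²) = √144 = 12
|BC| = √((12)² + (5)²) = √169 = 13
|CA| = √((0)² + (-5)²) = √25 = 5
Perimeter = 12 + 13 + 5 = 30.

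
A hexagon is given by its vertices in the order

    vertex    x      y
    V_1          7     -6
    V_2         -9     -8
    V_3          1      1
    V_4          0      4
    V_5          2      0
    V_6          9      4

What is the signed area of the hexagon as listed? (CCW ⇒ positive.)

V_1→V_2: (7)(-8) − (-9)(-6) = -110
V_2→V_3: (-9)(1) − (1)(-8) = -1
V_3→V_4: (1)(4) − (0)(1) = 4
V_4→V_5: (0)(0) − (2)(4) = -8
V_5→V_6: (2)(4) − (9)(0) = 8
V_6→V_1: (9)(-6) − (7)(4) = -82
Σ = -189
Signed area = Σ/2 = -94.5 (negative ⇒ clockwise traversal).

-94.5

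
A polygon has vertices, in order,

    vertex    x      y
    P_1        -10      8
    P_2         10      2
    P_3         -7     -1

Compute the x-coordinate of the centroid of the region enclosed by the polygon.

Apply the surveyor's formula. First the cross-terms c_i = x_i·y_{i+1} − x_{i+1}·y_i:
  -100, 4, -66  ⇒  2A = -162, A = -81.
Then Σ (x_i + x_{i+1})·c_i = 1134, so x̄ = 1134 / (6·(-81)) = -7/3.

-7/3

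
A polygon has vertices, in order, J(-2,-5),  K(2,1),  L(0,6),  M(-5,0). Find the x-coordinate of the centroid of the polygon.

Apply the shoelace (surveyor's) formula. First the cross-terms c_i = x_i·y_{i+1} − x_{i+1}·y_i:
  8, 12, 30, 25  ⇒  2A = 75, A = 37.5.
Then Σ (x_i + x_{i+1})·c_i = -301, so x̄ = -301 / (6·37.5) = -301/225.

-301/225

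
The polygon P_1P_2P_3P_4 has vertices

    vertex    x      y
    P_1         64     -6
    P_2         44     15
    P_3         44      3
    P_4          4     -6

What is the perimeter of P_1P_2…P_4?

142

|P_1P_2| = √((-20)² + (21)²) = √841 = 29
|P_2P_3| = √((0)² + (-12)²) = √144 = 12
|P_3P_4| = √((-40)² + (-9)²) = √1681 = 41
|P_4P_1| = √((60)² + (0)²) = √3600 = 60
Perimeter = 29 + 12 + 41 + 60 = 142.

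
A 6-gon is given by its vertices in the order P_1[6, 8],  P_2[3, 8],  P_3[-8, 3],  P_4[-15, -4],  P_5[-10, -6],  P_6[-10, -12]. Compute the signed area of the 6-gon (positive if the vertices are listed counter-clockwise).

138

Cross-terms: 24, 73, 77, 50, 60, -8  ⇒  Σ = 276
Signed area = Σ/2 = 138 (positive ⇒ counter-clockwise traversal).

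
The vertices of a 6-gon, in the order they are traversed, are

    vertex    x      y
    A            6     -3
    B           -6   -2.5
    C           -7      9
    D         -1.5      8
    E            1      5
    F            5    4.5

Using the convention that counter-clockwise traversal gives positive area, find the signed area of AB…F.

-112.5

Apply the shoelace formula: 2A = Σ (x_i·y_{i+1} − x_{i+1}·y_i), indices taken mod 6.
Cross-terms: -33, -71.5, -42.5, -15.5, -20.5, -42  ⇒  Σ = -225
Signed area = Σ/2 = -112.5 (negative ⇒ clockwise traversal).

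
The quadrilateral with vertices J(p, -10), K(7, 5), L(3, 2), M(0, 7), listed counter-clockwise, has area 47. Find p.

Write out the shoelace sum; only the two edges meeting at J involve p:
2·Area = [(0·(-10) − p·7) + (p·5 − 7·(-10))] + 20
       = -2·p + 90 = 94
⇒ p = -2.

-2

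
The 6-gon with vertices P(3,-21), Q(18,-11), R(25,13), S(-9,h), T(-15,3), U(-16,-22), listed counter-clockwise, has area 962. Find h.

The doubled signed area Σ (x_i y_{i+1} − x_{i+1} y_i) is linear in h.
With h=0 it equals 1724; the coefficient of h is 40 (from the two edges through S).
So 40·h + 1724 = 2·962 = 1924 ⇒ h = 5.

5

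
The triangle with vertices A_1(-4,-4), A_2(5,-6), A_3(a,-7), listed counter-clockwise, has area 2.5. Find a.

The doubled signed area Σ (x_i y_{i+1} − x_{i+1} y_i) is linear in a.
With a=0 it equals -19; the coefficient of a is 2 (from the two edges through A_3).
So 2·a + -19 = 2·2.5 = 5 ⇒ a = 12.

12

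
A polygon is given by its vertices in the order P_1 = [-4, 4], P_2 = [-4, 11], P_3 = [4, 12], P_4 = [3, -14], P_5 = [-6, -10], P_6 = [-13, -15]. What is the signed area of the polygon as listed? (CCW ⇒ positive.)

-239

Apply the shoelace (surveyor's) formula: 2A = Σ (x_i·y_{i+1} − x_{i+1}·y_i), indices taken mod 6.
P_1→P_2: (-4)(11) − (-4)(4) = -28
P_2→P_3: (-4)(12) − (4)(11) = -92
P_3→P_4: (4)(-14) − (3)(12) = -92
P_4→P_5: (3)(-10) − (-6)(-14) = -114
P_5→P_6: (-6)(-15) − (-13)(-10) = -40
P_6→P_1: (-13)(4) − (-4)(-15) = -112
Σ = -478
Signed area = Σ/2 = -239 (negative ⇒ clockwise traversal).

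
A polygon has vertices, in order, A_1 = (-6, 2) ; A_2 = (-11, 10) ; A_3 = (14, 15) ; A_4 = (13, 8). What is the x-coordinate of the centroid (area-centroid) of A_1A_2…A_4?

83/44

Apply the surveyor's formula. First the cross-terms c_i = x_i·y_{i+1} − x_{i+1}·y_i:
  -38, -305, -83, 74  ⇒  2A = -352, A = -176.
Then Σ (x_i + x_{i+1})·c_i = -1992, so x̄ = -1992 / (6·(-176)) = 83/44.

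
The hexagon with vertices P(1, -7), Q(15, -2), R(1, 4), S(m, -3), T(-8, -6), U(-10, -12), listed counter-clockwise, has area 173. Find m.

-9

The doubled signed area Σ (x_i y_{i+1} − x_{i+1} y_i) is linear in m.
With m=0 it equals 256; the coefficient of m is -10 (from the two edges through S).
So -10·m + 256 = 2·173 = 346 ⇒ m = -9.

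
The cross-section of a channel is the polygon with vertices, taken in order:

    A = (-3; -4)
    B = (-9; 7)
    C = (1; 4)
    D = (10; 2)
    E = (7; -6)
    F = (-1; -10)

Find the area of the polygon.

Σ = (-57) + (-43) + (-38) + (-74) + (-76) + (-26) = -314
Area = |Σ|/2 = 157.

157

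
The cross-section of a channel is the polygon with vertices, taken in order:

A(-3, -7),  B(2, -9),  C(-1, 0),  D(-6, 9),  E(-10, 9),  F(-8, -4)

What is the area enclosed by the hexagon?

107.5

Cross-terms: 41, -9, -9, 36, 112, 44  ⇒  Σ = 215
Area = |Σ|/2 = 107.5.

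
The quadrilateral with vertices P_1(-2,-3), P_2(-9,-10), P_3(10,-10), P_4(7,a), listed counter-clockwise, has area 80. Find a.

Write out the shoelace sum; only the two edges meeting at P_4 involve a:
2·Area = [(10·a − 7·(-10)) + (7·(-3) − (-2)·a)] + 183
       = 12·a + 232 = 160
⇒ a = -6.

-6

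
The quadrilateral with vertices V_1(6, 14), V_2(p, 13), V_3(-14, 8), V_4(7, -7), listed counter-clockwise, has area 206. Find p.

The doubled signed area Σ (x_i y_{i+1} − x_{i+1} y_i) is linear in p.
With p=0 it equals 442; the coefficient of p is -6 (from the two edges through V_2).
So -6·p + 442 = 2·206 = 412 ⇒ p = 5.

5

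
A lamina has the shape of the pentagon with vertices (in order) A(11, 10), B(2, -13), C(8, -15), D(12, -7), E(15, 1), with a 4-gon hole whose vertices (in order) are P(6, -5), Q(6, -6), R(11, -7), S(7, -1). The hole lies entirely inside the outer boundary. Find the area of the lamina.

Outer boundary:
Apply the surveyor's formula: 2A = Σ (x_i·y_{i+1} − x_{i+1}·y_i), indices taken mod 5.
A→B: (11)(-13) − (2)(10) = -163
B→C: (2)(-15) − (8)(-13) = 74
C→D: (8)(-7) − (12)(-15) = 124
D→E: (12)(1) − (15)(-7) = 117
E→A: (15)(10) − (11)(1) = 139
Σ = 291
Area = |Σ|/2 = 145.5.
Hole:
P→Q: (6)(-6) − (6)(-5) = -6
Q→R: (6)(-7) − (11)(-6) = 24
R→S: (11)(-1) − (7)(-7) = 38
S→P: (7)(-5) − (6)(-1) = -29
Σ = 27
Area = |Σ|/2 = 13.5.
Net area = 145.5 − 13.5 = 132.

132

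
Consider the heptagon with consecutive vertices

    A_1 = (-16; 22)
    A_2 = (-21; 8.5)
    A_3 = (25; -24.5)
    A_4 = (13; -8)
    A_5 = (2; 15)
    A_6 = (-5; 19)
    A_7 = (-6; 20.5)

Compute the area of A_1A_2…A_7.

639

Apply Gauss's area formula: 2A = Σ (x_i·y_{i+1} − x_{i+1}·y_i), indices taken mod 7.
Σ = (326) + (302) + (118.5) + (211) + (113) + (11.5) + (196) = 1278
Area = |Σ|/2 = 639.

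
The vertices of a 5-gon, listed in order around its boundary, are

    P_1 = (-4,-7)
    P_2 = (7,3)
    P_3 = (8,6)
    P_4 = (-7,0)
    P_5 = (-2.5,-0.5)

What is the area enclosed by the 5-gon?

58

Apply the surveyor's formula: 2A = Σ (x_i·y_{i+1} − x_{i+1}·y_i), indices taken mod 5.
Σ = (37) + (18) + (42) + (3.5) + (15.5) = 116
Area = |Σ|/2 = 58.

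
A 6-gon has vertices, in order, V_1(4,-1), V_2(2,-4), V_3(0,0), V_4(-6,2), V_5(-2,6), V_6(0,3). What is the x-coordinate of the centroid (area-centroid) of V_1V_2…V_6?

-17/24

Apply the shoelace formula. First the cross-terms c_i = x_i·y_{i+1} − x_{i+1}·y_i:
  -14, 0, 0, -32, -6, -12  ⇒  2A = -64, A = -32.
Then Σ (x_i + x_{i+1})·c_i = 136, so x̄ = 136 / (6·(-32)) = -17/24.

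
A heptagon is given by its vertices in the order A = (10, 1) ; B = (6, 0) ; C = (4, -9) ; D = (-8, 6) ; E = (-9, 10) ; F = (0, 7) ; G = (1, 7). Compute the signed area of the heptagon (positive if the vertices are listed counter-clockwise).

-136.5

Apply the shoelace (surveyor's) formula: 2A = Σ (x_i·y_{i+1} − x_{i+1}·y_i), indices taken mod 7.
Σ = (-6) + (-54) + (-48) + (-26) + (-63) + (-7) + (-69) = -273
Signed area = Σ/2 = -136.5 (negative ⇒ clockwise traversal).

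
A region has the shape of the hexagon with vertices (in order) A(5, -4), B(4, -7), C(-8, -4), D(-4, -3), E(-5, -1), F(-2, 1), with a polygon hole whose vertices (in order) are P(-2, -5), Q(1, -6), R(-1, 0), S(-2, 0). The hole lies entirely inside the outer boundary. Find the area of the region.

Outer boundary:
Apply the shoelace (surveyor's) formula: 2A = Σ (x_i·y_{i+1} − x_{i+1}·y_i), indices taken mod 6.
Σ = (-19) + (-72) + (8) + (-11) + (-7) + (3) = -98
Area = |Σ|/2 = 49.
Hole:
Cross-terms: 17, -6, 0, 10  ⇒  Σ = 21
Area = |Σ|/2 = 10.5.
Net area = 49 − 10.5 = 38.5.

38.5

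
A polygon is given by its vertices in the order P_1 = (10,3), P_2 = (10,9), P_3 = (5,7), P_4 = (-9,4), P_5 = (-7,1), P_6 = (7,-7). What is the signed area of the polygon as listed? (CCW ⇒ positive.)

160

Apply Gauss's area formula: 2A = Σ (x_i·y_{i+1} − x_{i+1}·y_i), indices taken mod 6.
Cross-terms: 60, 25, 83, 19, 42, 91  ⇒  Σ = 320
Signed area = Σ/2 = 160 (positive ⇒ counter-clockwise traversal).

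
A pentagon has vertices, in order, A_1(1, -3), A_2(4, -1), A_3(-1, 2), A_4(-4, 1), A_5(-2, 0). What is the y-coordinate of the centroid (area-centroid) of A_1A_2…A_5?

Apply the shoelace (surveyor's) formula. First the cross-terms c_i = x_i·y_{i+1} − x_{i+1}·y_i:
  11, 7, 7, 2, 6  ⇒  2A = 33, A = 16.5.
Then Σ (y_i + y_{i+1})·c_i = -32, so ȳ = -32 / (6·16.5) = -32/99.

-32/99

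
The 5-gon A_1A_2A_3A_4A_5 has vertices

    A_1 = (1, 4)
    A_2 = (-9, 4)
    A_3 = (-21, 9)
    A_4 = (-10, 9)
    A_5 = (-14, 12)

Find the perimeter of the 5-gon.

|A_1A_2| = √((-10)² + (0)²) = √100 = 10
|A_2A_3| = √((-12)² + (5)²) = √169 = 13
|A_3A_4| = √((11)² + (0)²) = √121 = 11
|A_4A_5| = √((-4)² + (3)²) = √25 = 5
|A_5A_1| = √((15)² + (-8)²) = √289 = 17
Perimeter = 10 + 13 + 11 + 5 + 17 = 56.

56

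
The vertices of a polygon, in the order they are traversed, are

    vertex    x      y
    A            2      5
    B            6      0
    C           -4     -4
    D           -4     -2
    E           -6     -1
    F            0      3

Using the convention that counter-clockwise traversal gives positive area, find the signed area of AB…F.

-47

Apply the surveyor's formula: 2A = Σ (x_i·y_{i+1} − x_{i+1}·y_i), indices taken mod 6.
Cross-terms: -30, -24, -8, -8, -18, -6  ⇒  Σ = -94
Signed area = Σ/2 = -47 (negative ⇒ clockwise traversal).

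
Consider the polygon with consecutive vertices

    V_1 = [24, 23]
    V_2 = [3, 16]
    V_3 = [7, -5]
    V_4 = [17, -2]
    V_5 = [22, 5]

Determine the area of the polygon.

387

Σ = (315) + (-127) + (71) + (129) + (386) = 774
Area = |Σ|/2 = 387.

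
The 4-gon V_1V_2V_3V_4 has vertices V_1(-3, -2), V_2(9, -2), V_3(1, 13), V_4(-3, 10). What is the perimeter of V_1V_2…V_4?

46

|V_1V_2| = √((12)² + (0)²) = √144 = 12
|V_2V_3| = √((-8)² + (15)²) = √289 = 17
|V_3V_4| = √((-4)² + (-3)²) = √25 = 5
|V_4V_1| = √((0)² + (-12)²) = √144 = 12
Perimeter = 12 + 17 + 5 + 12 = 46.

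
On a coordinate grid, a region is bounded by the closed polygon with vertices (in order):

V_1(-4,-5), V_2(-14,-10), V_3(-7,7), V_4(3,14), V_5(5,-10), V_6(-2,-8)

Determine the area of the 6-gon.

249.5

Σ = (-30) + (-168) + (-119) + (-100) + (-60) + (-22) = -499
Area = |Σ|/2 = 249.5.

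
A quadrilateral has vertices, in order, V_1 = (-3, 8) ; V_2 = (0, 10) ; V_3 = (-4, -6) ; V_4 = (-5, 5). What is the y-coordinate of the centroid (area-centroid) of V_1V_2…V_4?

131/39

Apply the surveyor's formula. First the cross-terms c_i = x_i·y_{i+1} − x_{i+1}·y_i:
  -30, 40, -50, -25  ⇒  2A = -65, A = -32.5.
Then Σ (y_i + y_{i+1})·c_i = -655, so ȳ = -655 / (6·(-32.5)) = 131/39.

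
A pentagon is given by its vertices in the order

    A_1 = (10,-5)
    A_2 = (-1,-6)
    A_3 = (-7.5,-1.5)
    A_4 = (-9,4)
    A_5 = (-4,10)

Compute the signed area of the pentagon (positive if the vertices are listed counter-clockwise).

A_1→A_2: (10)(-6) − (-1)(-5) = -65
A_2→A_3: (-1)(-1.5) − (-7.5)(-6) = -43.5
A_3→A_4: (-7.5)(4) − (-9)(-1.5) = -43.5
A_4→A_5: (-9)(10) − (-4)(4) = -74
A_5→A_1: (-4)(-5) − (10)(10) = -80
Σ = -306
Signed area = Σ/2 = -153 (negative ⇒ clockwise traversal).

-153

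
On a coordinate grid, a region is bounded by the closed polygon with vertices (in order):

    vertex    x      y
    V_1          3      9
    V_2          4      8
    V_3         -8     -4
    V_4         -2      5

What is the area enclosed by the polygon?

Apply Gauss's area formula: 2A = Σ (x_i·y_{i+1} − x_{i+1}·y_i), indices taken mod 4.
Cross-terms: -12, 48, -48, -33  ⇒  Σ = -45
Area = |Σ|/2 = 22.5.

22.5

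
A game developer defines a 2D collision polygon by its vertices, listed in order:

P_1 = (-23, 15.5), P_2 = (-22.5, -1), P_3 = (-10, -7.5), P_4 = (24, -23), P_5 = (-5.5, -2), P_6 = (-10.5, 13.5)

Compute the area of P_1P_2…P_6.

Σ = (371.75) + (158.75) + (410) + (-174.5) + (-95.25) + (147.75) = 818.5
Area = |Σ|/2 = 409.25.

409.25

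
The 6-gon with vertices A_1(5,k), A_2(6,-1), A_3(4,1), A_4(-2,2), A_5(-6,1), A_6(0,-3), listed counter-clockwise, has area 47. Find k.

Write out the shoelace sum; only the two edges meeting at A_1 involve k:
2·Area = [(0·k − 5·(-3)) + (5·(-1) − 6·k)] + 48
       = -6·k + 58 = 94
⇒ k = -6.

-6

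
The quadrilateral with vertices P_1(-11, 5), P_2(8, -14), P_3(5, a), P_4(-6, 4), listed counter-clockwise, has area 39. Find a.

-10

Write out the shoelace sum; only the two edges meeting at P_3 involve a:
2·Area = [(8·a − 5·(-14)) + (5·4 − (-6)·a)] + 128
       = 14·a + 218 = 78
⇒ a = -10.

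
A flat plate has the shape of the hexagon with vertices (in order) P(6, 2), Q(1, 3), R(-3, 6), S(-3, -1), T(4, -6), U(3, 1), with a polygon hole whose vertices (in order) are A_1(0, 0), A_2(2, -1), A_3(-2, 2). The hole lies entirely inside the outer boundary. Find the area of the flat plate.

Outer boundary:
Apply the shoelace (surveyor's) formula: 2A = Σ (x_i·y_{i+1} − x_{i+1}·y_i), indices taken mod 6.
Σ = (16) + (15) + (21) + (22) + (22) + (0) = 96
Area = |Σ|/2 = 48.
Hole:
Σ = (0) + (2) + (0) = 2
Area = |Σ|/2 = 1.
Net area = 48 − 1 = 47.

47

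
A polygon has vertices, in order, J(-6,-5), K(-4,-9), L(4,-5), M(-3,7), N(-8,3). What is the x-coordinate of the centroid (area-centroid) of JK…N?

Apply Gauss's area formula. First the cross-terms c_i = x_i·y_{i+1} − x_{i+1}·y_i:
  34, 56, 13, 47, 58  ⇒  2A = 208, A = 104.
Then Σ (x_i + x_{i+1})·c_i = -1656, so x̄ = -1656 / (6·104) = -69/26.

-69/26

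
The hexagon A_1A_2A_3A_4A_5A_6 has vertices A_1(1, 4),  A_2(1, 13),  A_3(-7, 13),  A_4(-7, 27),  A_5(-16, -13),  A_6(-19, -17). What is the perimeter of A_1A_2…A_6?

106

|A_1A_2| = √((0)² + (9)²) = √81 = 9
|A_2A_3| = √((-8)² + (0)²) = √64 = 8
|A_3A_4| = √((0)² + (14)²) = √196 = 14
|A_4A_5| = √((-9)² + (-40)²) = √1681 = 41
|A_5A_6| = √((-3)² + (-4)²) = √25 = 5
|A_6A_1| = √((20)² + (21)²) = √841 = 29
Perimeter = 9 + 8 + 14 + 41 + 5 + 29 = 106.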